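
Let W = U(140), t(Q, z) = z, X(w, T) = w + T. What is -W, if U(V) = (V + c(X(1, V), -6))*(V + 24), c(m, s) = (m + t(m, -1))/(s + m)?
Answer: -624512/27 ≈ -23130.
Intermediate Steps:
X(w, T) = T + w
c(m, s) = (-1 + m)/(m + s) (c(m, s) = (m - 1)/(s + m) = (-1 + m)/(m + s))
U(V) = (24 + V)*(V + V/(-5 + V)) (U(V) = (V + (-1 + (V + 1))/((V + 1) - 6))*(V + 24) = (V + (-1 + (1 + V))/((1 + V) - 6))*(24 + V) = (V + V/(-5 + V))*(24 + V) = (24 + V)*(V + V/(-5 + V)))
W = 624512/27 (W = 140*(-96 + 140**2 + 20*140)/(-5 + 140) = 140*(-96 + 19600 + 2800)/135 = 140*(1/135)*22304 = 624512/27 ≈ 23130.)
-W = -1*624512/27 = -624512/27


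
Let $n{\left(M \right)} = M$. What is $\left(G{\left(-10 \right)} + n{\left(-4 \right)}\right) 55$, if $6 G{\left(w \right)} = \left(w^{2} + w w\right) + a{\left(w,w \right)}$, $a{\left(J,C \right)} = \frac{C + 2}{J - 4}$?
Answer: $\frac{11330}{7} \approx 1618.6$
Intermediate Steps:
$a{\left(J,C \right)} = \frac{2 + C}{-4 + J}$
$G{\left(w \right)} = \frac{w^{2}}{3} + \frac{2 + w}{6 \left(-4 + w\right)}$ ($G{\left(w \right)} = \frac{\left(w^{2} + w w\right) + \frac{2 + w}{-4 + w}}{6} = \frac{\left(w^{2} + w^{2}\right) + \frac{2 + w}{-4 + w}}{6} = \frac{2 w^{2} + \frac{2 + w}{-4 + w}}{6} = \frac{w^{2}}{3} + \frac{2 + w}{6 \left(-4 + w\right)}$)
$\left(G{\left(-10 \right)} + n{\left(-4 \right)}\right) 55 = \left(\frac{2 - 10 + 2 \left(-10\right)^{2} \left(-4 - 10\right)}{6 \left(-4 - 10\right)} - 4\right) 55 = \left(\frac{2 - 10 + 2 \cdot 100 \left(-14\right)}{6 \left(-14\right)} - 4\right) 55 = \left(\frac{1}{6} \left(- \frac{1}{14}\right) \left(2 - 10 - 2800\right) - 4\right) 55 = \left(\frac{1}{6} \left(- \frac{1}{14}\right) \left(-2808\right) - 4\right) 55 = \left(\frac{234}{7} - 4\right) 55 = \frac{206}{7} \cdot 55 = \frac{11330}{7}$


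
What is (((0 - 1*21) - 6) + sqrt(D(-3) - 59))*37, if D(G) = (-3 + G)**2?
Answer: -999 + 37*I*sqrt(23) ≈ -999.0 + 177.45*I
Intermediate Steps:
(((0 - 1*21) - 6) + sqrt(D(-3) - 59))*37 = (((0 - 1*21) - 6) + sqrt((-3 - 3)**2 - 59))*37 = (((0 - 21) - 6) + sqrt((-6)**2 - 59))*37 = ((-21 - 6) + sqrt(36 - 59))*37 = (-27 + sqrt(-23))*37 = (-27 + I*sqrt(23))*37 = -999 + 37*I*sqrt(23)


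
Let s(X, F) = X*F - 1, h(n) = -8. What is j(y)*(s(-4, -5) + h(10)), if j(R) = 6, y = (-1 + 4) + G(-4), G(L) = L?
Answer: 66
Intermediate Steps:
s(X, F) = -1 + F*X (s(X, F) = F*X - 1 = -1 + F*X)
y = -1 (y = (-1 + 4) - 4 = 3 - 4 = -1)
j(y)*(s(-4, -5) + h(10)) = 6*((-1 - 5*(-4)) - 8) = 6*((-1 + 20) - 8) = 6*(19 - 8) = 6*11 = 66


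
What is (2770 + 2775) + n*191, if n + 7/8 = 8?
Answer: 55247/8 ≈ 6905.9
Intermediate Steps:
n = 57/8 (n = -7/8 + 8 = 57/8 ≈ 7.1250)
(2770 + 2775) + n*191 = (2770 + 2775) + (57/8)*191 = 5545 + 10887/8 = 55247/8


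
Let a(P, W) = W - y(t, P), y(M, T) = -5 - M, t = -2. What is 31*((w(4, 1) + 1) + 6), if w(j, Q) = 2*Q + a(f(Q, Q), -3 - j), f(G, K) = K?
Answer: 155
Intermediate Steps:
a(P, W) = 3 + W (a(P, W) = W - (-5 - 1*(-2)) = W - (-5 + 2) = W - 1*(-3) = W + 3 = 3 + W)
w(j, Q) = -j + 2*Q (w(j, Q) = 2*Q + (3 + (-3 - j)) = 2*Q - j = -j + 2*Q)
31*((w(4, 1) + 1) + 6) = 31*(((-1*4 + 2*1) + 1) + 6) = 31*(((-4 + 2) + 1) + 6) = 31*((-2 + 1) + 6) = 31*(-1 + 6) = 31*5 = 155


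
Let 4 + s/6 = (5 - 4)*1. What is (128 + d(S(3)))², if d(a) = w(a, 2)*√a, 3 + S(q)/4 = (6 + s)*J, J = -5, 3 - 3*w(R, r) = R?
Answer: 1298884 - 38400*√57 ≈ 1.0090e+6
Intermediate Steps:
w(R, r) = 1 - R/3
s = -18 (s = -24 + 6*((5 - 4)*1) = -24 + 6*(1*1) = -24 + 6*1 = -24 + 6 = -18)
S(q) = 228 (S(q) = -12 + 4*((6 - 18)*(-5)) = -12 + 4*(-12*(-5)) = -12 + 4*60 = -12 + 240 = 228)
d(a) = √a*(1 - a/3) (d(a) = (1 - a/3)*√a = √a*(1 - a/3))
(128 + d(S(3)))² = (128 + √228*(3 - 1*228)/3)² = (128 + (2*√57)*(3 - 228)/3)² = (128 + (⅓)*(2*√57)*(-225))² = (128 - 150*√57)²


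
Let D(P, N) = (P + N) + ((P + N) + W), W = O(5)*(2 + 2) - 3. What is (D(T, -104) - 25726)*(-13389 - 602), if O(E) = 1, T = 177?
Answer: 357875789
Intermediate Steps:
W = 1 (W = 1*(2 + 2) - 3 = 1*4 - 3 = 4 - 3 = 1)
D(P, N) = 1 + 2*N + 2*P (D(P, N) = (P + N) + ((P + N) + 1) = (N + P) + ((N + P) + 1) = (N + P) + (1 + N + P) = 1 + 2*N + 2*P)
(D(T, -104) - 25726)*(-13389 - 602) = ((1 + 2*(-104) + 2*177) - 25726)*(-13389 - 602) = ((1 - 208 + 354) - 25726)*(-13991) = (147 - 25726)*(-13991) = -25579*(-13991) = 357875789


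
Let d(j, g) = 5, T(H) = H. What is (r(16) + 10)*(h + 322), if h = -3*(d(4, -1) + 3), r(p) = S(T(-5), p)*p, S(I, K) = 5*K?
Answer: 384420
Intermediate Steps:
r(p) = 5*p**2 (r(p) = (5*p)*p = 5*p**2)
h = -24 (h = -3*(5 + 3) = -3*8 = -24)
(r(16) + 10)*(h + 322) = (5*16**2 + 10)*(-24 + 322) = (5*256 + 10)*298 = (1280 + 10)*298 = 1290*298 = 384420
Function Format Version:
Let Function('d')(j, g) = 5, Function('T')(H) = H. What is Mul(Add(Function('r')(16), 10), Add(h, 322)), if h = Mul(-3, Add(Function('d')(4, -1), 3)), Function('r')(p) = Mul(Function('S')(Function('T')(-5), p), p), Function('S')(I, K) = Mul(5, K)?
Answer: 384420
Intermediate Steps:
Function('r')(p) = Mul(5, Pow(p, 2)) (Function('r')(p) = Mul(Mul(5, p), p) = Mul(5, Pow(p, 2)))
h = -24 (h = Mul(-3, Add(5, 3)) = Mul(-3, 8) = -24)
Mul(Add(Function('r')(16), 10), Add(h, 322)) = Mul(Add(Mul(5, Pow(16, 2)), 10), Add(-24, 322)) = Mul(Add(Mul(5, 256), 10), 298) = Mul(Add(1280, 10), 298) = Mul(1290, 298) = 384420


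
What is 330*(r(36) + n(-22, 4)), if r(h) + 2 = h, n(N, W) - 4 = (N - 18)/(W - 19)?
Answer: 13420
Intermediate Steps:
n(N, W) = 4 + (-18 + N)/(-19 + W) (n(N, W) = 4 + (N - 18)/(W - 19) = 4 + (-18 + N)/(-19 + W))
r(h) = -2 + h
330*(r(36) + n(-22, 4)) = 330*((-2 + 36) + (-94 - 22 + 4*4)/(-19 + 4)) = 330*(34 + (-94 - 22 + 16)/(-15)) = 330*(34 - 1/15*(-100)) = 330*(34 + 20/3) = 330*(122/3) = 13420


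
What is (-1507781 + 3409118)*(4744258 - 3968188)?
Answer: 1475570605590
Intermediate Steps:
(-1507781 + 3409118)*(4744258 - 3968188) = 1901337*776070 = 1475570605590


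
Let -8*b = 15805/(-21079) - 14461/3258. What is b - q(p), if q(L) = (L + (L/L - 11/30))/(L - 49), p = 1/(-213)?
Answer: 9481981537351/14336672746320 ≈ 0.66138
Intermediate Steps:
b = 356316109/549403056 (b = -(15805/(-21079) - 14461/3258)/8 = -(15805*(-1/21079) - 14461*1/3258)/8 = -(-15805/21079 - 14461/3258)/8 = -1/8*(-356316109/68675382) = 356316109/549403056 ≈ 0.64855)
p = -1/213 ≈ -0.0046948
q(L) = (19/30 + L)/(-49 + L) (q(L) = (L + (1 - 11*1/30))/(-49 + L) = (L + (1 - 11/30))/(-49 + L) = (L + 19/30)/(-49 + L) = (19/30 + L)/(-49 + L))
b - q(p) = 356316109/549403056 - (19/30 - 1/213)/(-49 - 1/213) = 356316109/549403056 - 1339/((-10438/213)*2130) = 356316109/549403056 - (-213)*1339/(10438*2130) = 356316109/549403056 - 1*(-1339/104380) = 356316109/549403056 + 1339/104380 = 9481981537351/14336672746320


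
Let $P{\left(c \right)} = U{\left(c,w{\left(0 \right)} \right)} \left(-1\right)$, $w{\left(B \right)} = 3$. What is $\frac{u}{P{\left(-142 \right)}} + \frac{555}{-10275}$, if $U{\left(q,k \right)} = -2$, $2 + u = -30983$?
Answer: $- \frac{21224799}{1370} \approx -15493.0$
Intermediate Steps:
$u = -30985$ ($u = -2 - 30983 = -30985$)
$P{\left(c \right)} = 2$ ($P{\left(c \right)} = \left(-2\right) \left(-1\right) = 2$)
$\frac{u}{P{\left(-142 \right)}} + \frac{555}{-10275} = - \frac{30985}{2} + \frac{555}{-10275} = \left(-30985\right) \frac{1}{2} + 555 \left(- \frac{1}{10275}\right) = - \frac{30985}{2} - \frac{37}{685} = - \frac{21224799}{1370}$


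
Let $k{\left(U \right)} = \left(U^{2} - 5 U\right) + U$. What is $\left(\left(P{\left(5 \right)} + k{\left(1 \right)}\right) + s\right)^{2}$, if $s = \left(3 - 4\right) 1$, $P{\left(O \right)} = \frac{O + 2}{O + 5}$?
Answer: $\frac{1089}{100} \approx 10.89$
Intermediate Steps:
$P{\left(O \right)} = \frac{2 + O}{5 + O}$
$k{\left(U \right)} = U^{2} - 4 U$
$s = -1$ ($s = \left(-1\right) 1 = -1$)
$\left(\left(P{\left(5 \right)} + k{\left(1 \right)}\right) + s\right)^{2} = \left(\left(\frac{2 + 5}{5 + 5} + 1 \left(-4 + 1\right)\right) - 1\right)^{2} = \left(\left(\frac{1}{10} \cdot 7 + 1 \left(-3\right)\right) - 1\right)^{2} = \left(\left(\frac{1}{10} \cdot 7 - 3\right) - 1\right)^{2} = \left(\left(\frac{7}{10} - 3\right) - 1\right)^{2} = \left(- \frac{23}{10} - 1\right)^{2} = \left(- \frac{33}{10}\right)^{2} = \frac{1089}{100}$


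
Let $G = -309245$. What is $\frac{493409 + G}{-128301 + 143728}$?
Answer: $\frac{184164}{15427} \approx 11.938$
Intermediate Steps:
$\frac{493409 + G}{-128301 + 143728} = \frac{493409 - 309245}{-128301 + 143728} = \frac{184164}{15427}$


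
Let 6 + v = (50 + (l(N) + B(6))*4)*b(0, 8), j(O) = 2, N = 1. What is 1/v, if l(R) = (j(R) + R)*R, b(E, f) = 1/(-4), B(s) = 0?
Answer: -2/43 ≈ -0.046512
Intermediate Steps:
b(E, f) = -1/4
l(R) = R*(2 + R) (l(R) = (2 + R)*R = R*(2 + R))
v = -43/2 (v = -6 + (50 + (1*(2 + 1) + 0)*4)*(-1/4) = -6 + (50 + (1*3 + 0)*4)*(-1/4) = -6 + (50 + (3 + 0)*4)*(-1/4) = -6 + (50 + 3*4)*(-1/4) = -6 + (50 + 12)*(-1/4) = -6 + 62*(-1/4) = -6 - 31/2 = -43/2 ≈ -21.500)
1/v = 1/(-43/2) = -2/43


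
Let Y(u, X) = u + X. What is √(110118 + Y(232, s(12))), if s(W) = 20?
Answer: √110370 ≈ 332.22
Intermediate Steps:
Y(u, X) = X + u
√(110118 + Y(232, s(12))) = √(110118 + (20 + 232)) = √(110118 + 252) = √110370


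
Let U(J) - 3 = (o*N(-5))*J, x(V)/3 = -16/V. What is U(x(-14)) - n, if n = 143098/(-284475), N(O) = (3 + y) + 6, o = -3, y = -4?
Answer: -95435339/1991325 ≈ -47.926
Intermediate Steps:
x(V) = -48/V (x(V) = 3*(-16/V) = -48/V)
N(O) = 5 (N(O) = (3 - 4) + 6 = -1 + 6 = 5)
U(J) = 3 - 15*J (U(J) = 3 + (-3*5)*J = 3 - 15*J)
n = -143098/284475 (n = 143098*(-1/284475) = -143098/284475 ≈ -0.50303)
U(x(-14)) - n = (3 - (-720)/(-14)) - 1*(-143098/284475) = (3 - (-720)*(-1)/14) + 143098/284475 = (3 - 15*24/7) + 143098/284475 = (3 - 360/7) + 143098/284475 = -339/7 + 143098/284475 = -95435339/1991325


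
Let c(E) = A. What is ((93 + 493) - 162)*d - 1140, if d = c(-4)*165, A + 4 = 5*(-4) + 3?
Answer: -1470300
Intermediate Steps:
A = -21 (A = -4 + (5*(-4) + 3) = -4 + (-20 + 3) = -4 - 17 = -21)
c(E) = -21
d = -3465 (d = -21*165 = -3465)
((93 + 493) - 162)*d - 1140 = ((93 + 493) - 162)*(-3465) - 1140 = (586 - 162)*(-3465) - 1140 = 424*(-3465) - 1140 = -1469160 - 1140 = -1470300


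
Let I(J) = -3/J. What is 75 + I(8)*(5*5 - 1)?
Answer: 66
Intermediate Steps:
75 + I(8)*(5*5 - 1) = 75 + (-3/8)*(5*5 - 1) = 75 + (-3*1/8)*(25 - 1) = 75 - 3/8*24 = 75 - 9 = 66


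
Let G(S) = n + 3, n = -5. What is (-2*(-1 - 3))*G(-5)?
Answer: -16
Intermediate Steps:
G(S) = -2 (G(S) = -5 + 3 = -2)
(-2*(-1 - 3))*G(-5) = -2*(-1 - 3)*(-2) = -2*(-4)*(-2) = 8*(-2) = -16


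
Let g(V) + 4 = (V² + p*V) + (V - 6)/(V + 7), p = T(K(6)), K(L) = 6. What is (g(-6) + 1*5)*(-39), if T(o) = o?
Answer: 429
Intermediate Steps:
p = 6
g(V) = -4 + V² + 6*V + (-6 + V)/(7 + V) (g(V) = -4 + ((V² + 6*V) + (V - 6)/(V + 7)) = -4 + ((V² + 6*V) + (-6 + V)/(7 + V)) = -4 + (V² + 6*V + (-6 + V)/(7 + V)) = -4 + V² + 6*V + (-6 + V)/(7 + V))
(g(-6) + 1*5)*(-39) = ((-34 + (-6)³ + 13*(-6)² + 39*(-6))/(7 - 6) + 1*5)*(-39) = ((-34 - 216 + 13*36 - 234)/1 + 5)*(-39) = (1*(-34 - 216 + 468 - 234) + 5)*(-39) = (1*(-16) + 5)*(-39) = (-16 + 5)*(-39) = -11*(-39) = 429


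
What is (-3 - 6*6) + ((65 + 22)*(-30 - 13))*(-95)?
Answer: 355356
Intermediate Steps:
(-3 - 6*6) + ((65 + 22)*(-30 - 13))*(-95) = (-3 - 36) + (87*(-43))*(-95) = -39 - 3741*(-95) = -39 + 355395 = 355356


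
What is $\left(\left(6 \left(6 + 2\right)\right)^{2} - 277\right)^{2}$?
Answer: $4108729$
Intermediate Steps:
$\left(\left(6 \left(6 + 2\right)\right)^{2} - 277\right)^{2} = \left(\left(6 \cdot 8\right)^{2} - 277\right)^{2} = \left(48^{2} - 277\right)^{2} = \left(2304 - 277\right)^{2} = 2027^{2} = 4108729$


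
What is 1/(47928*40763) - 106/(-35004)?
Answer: 5752529883/1899636999896 ≈ 0.0030282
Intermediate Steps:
1/(47928*40763) - 106/(-35004) = (1/47928)*(1/40763) - 106*(-1/35004) = 1/1953689064 + 53/17502 = 5752529883/1899636999896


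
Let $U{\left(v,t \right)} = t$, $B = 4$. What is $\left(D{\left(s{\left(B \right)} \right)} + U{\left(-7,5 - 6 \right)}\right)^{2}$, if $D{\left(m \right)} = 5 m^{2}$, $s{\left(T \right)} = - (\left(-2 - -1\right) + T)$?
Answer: $1936$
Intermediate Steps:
$s{\left(T \right)} = 1 - T$ ($s{\left(T \right)} = - (\left(-2 + 1\right) + T) = - (-1 + T) = 1 - T$)
$\left(D{\left(s{\left(B \right)} \right)} + U{\left(-7,5 - 6 \right)}\right)^{2} = \left(5 \left(1 - 4\right)^{2} + \left(5 - 6\right)\right)^{2} = \left(5 \left(-3\right)^{2} - 1\right)^{2} = \left(5 \cdot 9 - 1\right)^{2} = \left(45 - 1\right)^{2} = 44^{2} = 1936$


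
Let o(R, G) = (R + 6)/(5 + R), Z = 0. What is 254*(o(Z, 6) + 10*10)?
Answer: 128524/5 ≈ 25705.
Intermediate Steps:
o(R, G) = (6 + R)/(5 + R)
254*(o(Z, 6) + 10*10) = 254*((6 + 0)/(5 + 0) + 10*10) = 254*(6/5 + 100) = 254*(506/5) = 128524/5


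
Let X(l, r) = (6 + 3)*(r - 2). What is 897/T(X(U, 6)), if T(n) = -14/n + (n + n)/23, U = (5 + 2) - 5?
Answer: 371358/1135 ≈ 327.19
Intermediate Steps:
U = 2 (U = 7 - 5 = 2)
X(l, r) = -18 + 9*r (X(l, r) = 9*(-2 + r) = -18 + 9*r)
T(n) = -14/n + 2*n/23 (T(n) = -14/n + (2*n)*(1/23) = -14/n + 2*n/23)
897/T(X(U, 6)) = 897/(-14/(-18 + 9*6) + 2*(-18 + 9*6)/23) = 897/(-14/(-18 + 54) + 2*(-18 + 54)/23) = 897/(-14/36 + (2/23)*36) = 897/(-14*1/36 + 72/23) = 897/(-7/18 + 72/23) = 897/(1135/414) = 897*(414/1135) = 371358/1135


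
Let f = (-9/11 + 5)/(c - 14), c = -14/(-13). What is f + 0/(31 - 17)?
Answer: -299/924 ≈ -0.32359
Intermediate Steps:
c = 14/13 (c = -14*(-1/13) = 14/13 ≈ 1.0769)
f = -299/924 (f = (-9/11 + 5)/(14/13 - 14) = (-9*1/11 + 5)/(-168/13) = (-9/11 + 5)*(-13/168) = (46/11)*(-13/168) = -299/924 ≈ -0.32359)
f + 0/(31 - 17) = -299/924 + 0/(31 - 17) = -299/924 + 0/14 = -299/924 + 0*(1/14) = -299/924 + 0 = -299/924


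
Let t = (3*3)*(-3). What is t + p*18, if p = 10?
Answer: 153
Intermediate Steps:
t = -27 (t = 9*(-3) = -27)
t + p*18 = -27 + 10*18 = -27 + 180 = 153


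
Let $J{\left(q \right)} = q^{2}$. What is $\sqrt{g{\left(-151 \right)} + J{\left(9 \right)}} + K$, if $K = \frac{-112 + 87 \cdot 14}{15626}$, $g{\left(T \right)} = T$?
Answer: $\frac{553}{7813} + i \sqrt{70} \approx 0.070779 + 8.3666 i$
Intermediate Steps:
$K = \frac{553}{7813}$ ($K = \left(-112 + 1218\right) \frac{1}{15626} = 1106 \cdot \frac{1}{15626} = \frac{553}{7813} \approx 0.070779$)
$\sqrt{g{\left(-151 \right)} + J{\left(9 \right)}} + K = \sqrt{-151 + 9^{2}} + \frac{553}{7813} = \sqrt{-151 + 81} + \frac{553}{7813} = \sqrt{-70} + \frac{553}{7813} = i \sqrt{70} + \frac{553}{7813} = \frac{553}{7813} + i \sqrt{70}$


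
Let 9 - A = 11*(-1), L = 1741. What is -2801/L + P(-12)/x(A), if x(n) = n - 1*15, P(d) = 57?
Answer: 85232/8705 ≈ 9.7912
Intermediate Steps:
A = 20 (A = 9 - 11*(-1) = 9 - 1*(-11) = 9 + 11 = 20)
x(n) = -15 + n (x(n) = n - 15 = -15 + n)
-2801/L + P(-12)/x(A) = -2801/1741 + 57/(-15 + 20) = -2801*1/1741 + 57/5 = -2801/1741 + 57*(⅕) = -2801/1741 + 57/5 = 85232/8705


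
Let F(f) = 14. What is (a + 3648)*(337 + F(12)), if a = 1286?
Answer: 1731834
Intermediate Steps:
(a + 3648)*(337 + F(12)) = (1286 + 3648)*(337 + 14) = 4934*351 = 1731834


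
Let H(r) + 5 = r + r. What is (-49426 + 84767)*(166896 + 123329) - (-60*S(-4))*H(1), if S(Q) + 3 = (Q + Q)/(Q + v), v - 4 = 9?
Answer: 10256842425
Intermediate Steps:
v = 13 (v = 4 + 9 = 13)
H(r) = -5 + 2*r (H(r) = -5 + (r + r) = -5 + 2*r)
S(Q) = -3 + 2*Q/(13 + Q) (S(Q) = -3 + (Q + Q)/(Q + 13) = -3 + (2*Q)/(13 + Q) = -3 + 2*Q/(13 + Q))
(-49426 + 84767)*(166896 + 123329) - (-60*S(-4))*H(1) = (-49426 + 84767)*(166896 + 123329) - (-60*(-39 - 1*(-4))/(13 - 4))*(-5 + 2*1) = 35341*290225 - (-60*(-39 + 4)/9)*(-5 + 2) = 10256841725 - (-20*(-35)/3)*(-3) = 10256841725 - (-60*(-35/9))*(-3) = 10256841725 - 700*(-3)/3 = 10256841725 - 1*(-700) = 10256841725 + 700 = 10256842425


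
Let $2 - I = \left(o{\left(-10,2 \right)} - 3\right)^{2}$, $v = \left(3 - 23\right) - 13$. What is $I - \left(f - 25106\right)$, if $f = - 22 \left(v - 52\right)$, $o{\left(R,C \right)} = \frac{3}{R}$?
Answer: $\frac{2322711}{100} \approx 23227.0$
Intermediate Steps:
$v = -33$ ($v = -20 - 13 = -33$)
$f = 1870$ ($f = - 22 \left(-33 - 52\right) = \left(-22\right) \left(-85\right) = 1870$)
$I = - \frac{889}{100}$ ($I = 2 - \left(\frac{3}{-10} - 3\right)^{2} = 2 - \left(3 \left(- \frac{1}{10}\right) - 3\right)^{2} = 2 - \left(- \frac{3}{10} - 3\right)^{2} = 2 - \left(- \frac{33}{10}\right)^{2} = 2 - \frac{1089}{100} = - \frac{889}{100} \approx -8.89$)
$I - \left(f - 25106\right) = - \frac{889}{100} - \left(1870 - 25106\right) = - \frac{889}{100} - -23236 = - \frac{889}{100} + 23236 = \frac{2322711}{100}$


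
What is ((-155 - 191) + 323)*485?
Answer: -11155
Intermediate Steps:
((-155 - 191) + 323)*485 = (-346 + 323)*485 = -23*485 = -11155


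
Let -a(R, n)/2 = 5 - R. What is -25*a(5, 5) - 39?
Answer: -39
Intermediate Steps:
a(R, n) = -10 + 2*R (a(R, n) = -2*(5 - R) = -10 + 2*R)
-25*a(5, 5) - 39 = -25*(-10 + 2*5) - 39 = -25*(-10 + 10) - 39 = -25*0 - 39 = 0 - 39 = -39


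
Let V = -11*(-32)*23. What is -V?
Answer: -8096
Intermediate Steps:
V = 8096 (V = 352*23 = 8096)
-V = -1*8096 = -8096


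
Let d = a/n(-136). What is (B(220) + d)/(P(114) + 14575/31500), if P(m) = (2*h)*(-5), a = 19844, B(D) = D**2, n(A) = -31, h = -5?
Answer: 1865500560/1971073 ≈ 946.44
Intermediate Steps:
P(m) = 50 (P(m) = (2*(-5))*(-5) = -10*(-5) = 50)
d = -19844/31 (d = 19844/(-31) = 19844*(-1/31) = -19844/31 ≈ -640.13)
(B(220) + d)/(P(114) + 14575/31500) = (220**2 - 19844/31)/(50 + 14575/31500) = (48400 - 19844/31)/(50 + 14575*(1/31500)) = 1480556/(31*(50 + 583/1260)) = 1480556/(31*(63583/1260)) = (1480556/31)*(1260/63583) = 1865500560/1971073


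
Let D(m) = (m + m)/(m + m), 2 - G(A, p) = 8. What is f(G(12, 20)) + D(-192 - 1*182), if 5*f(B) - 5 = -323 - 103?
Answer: -416/5 ≈ -83.200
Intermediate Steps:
G(A, p) = -6 (G(A, p) = 2 - 1*8 = 2 - 8 = -6)
f(B) = -421/5 (f(B) = 1 + (-323 - 103)/5 = 1 + (1/5)*(-426) = 1 - 426/5 = -421/5)
D(m) = 1 (D(m) = (2*m)/((2*m)) = (2*m)*(1/(2*m)) = 1)
f(G(12, 20)) + D(-192 - 1*182) = -421/5 + 1 = -416/5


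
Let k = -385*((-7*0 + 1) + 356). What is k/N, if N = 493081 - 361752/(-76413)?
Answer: -280181/1005153 ≈ -0.27874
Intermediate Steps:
N = 12559386735/25471 (N = 493081 - 361752*(-1/76413) = 493081 + 120584/25471 = 12559386735/25471 ≈ 4.9309e+5)
k = -137445 (k = -385*((0 + 1) + 356) = -385*(1 + 356) = -385*357 = -137445)
k/N = -137445/12559386735/25471 = -137445*25471/12559386735 = -280181/1005153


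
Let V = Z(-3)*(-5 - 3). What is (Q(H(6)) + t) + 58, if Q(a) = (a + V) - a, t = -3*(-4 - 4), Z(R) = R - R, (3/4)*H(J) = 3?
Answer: 82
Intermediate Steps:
H(J) = 4 (H(J) = (4/3)*3 = 4)
Z(R) = 0
V = 0 (V = 0*(-5 - 3) = 0*(-8) = 0)
t = 24 (t = -3*(-8) = 24)
Q(a) = 0 (Q(a) = (a + 0) - a = a - a = 0)
(Q(H(6)) + t) + 58 = (0 + 24) + 58 = 24 + 58 = 82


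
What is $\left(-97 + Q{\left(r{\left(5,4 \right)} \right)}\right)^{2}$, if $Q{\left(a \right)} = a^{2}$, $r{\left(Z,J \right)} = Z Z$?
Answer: $278784$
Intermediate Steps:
$r{\left(Z,J \right)} = Z^{2}$
$\left(-97 + Q{\left(r{\left(5,4 \right)} \right)}\right)^{2} = \left(-97 + \left(5^{2}\right)^{2}\right)^{2} = \left(-97 + 25^{2}\right)^{2} = \left(-97 + 625\right)^{2} = 528^{2} = 278784$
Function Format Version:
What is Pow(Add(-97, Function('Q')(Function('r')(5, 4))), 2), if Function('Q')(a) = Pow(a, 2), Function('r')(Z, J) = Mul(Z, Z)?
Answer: 278784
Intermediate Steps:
Function('r')(Z, J) = Pow(Z, 2)
Pow(Add(-97, Function('Q')(Function('r')(5, 4))), 2) = Pow(Add(-97, Pow(Pow(5, 2), 2)), 2) = Pow(Add(-97, Pow(25, 2)), 2) = Pow(Add(-97, 625), 2) = Pow(528, 2) = 278784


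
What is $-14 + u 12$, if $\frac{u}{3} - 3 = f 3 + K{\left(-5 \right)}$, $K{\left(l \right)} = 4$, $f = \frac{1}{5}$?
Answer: $\frac{1298}{5} \approx 259.6$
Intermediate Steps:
$f = \frac{1}{5} \approx 0.2$
$u = \frac{114}{5}$ ($u = 9 + 3 \left(\frac{1}{5} \cdot 3 + 4\right) = 9 + 3 \left(\frac{3}{5} + 4\right) = 9 + 3 \cdot \frac{23}{5} = 9 + \frac{69}{5} = \frac{114}{5} \approx 22.8$)
$-14 + u 12 = -14 + \frac{114}{5} \cdot 12 = -14 + \frac{1368}{5} = \frac{1298}{5}$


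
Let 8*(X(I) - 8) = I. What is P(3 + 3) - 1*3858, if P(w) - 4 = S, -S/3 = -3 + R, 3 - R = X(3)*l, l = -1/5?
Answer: -154361/40 ≈ -3859.0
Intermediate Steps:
X(I) = 8 + I/8
l = -⅕ (l = -1*⅕ = -⅕ ≈ -0.20000)
R = 187/40 (R = 3 - (8 + (⅛)*3)*(-1)/5 = 3 - (8 + 3/8)*(-1)/5 = 3 - 67*(-1)/(8*5) = 3 - 1*(-67/40) = 3 + 67/40 = 187/40 ≈ 4.6750)
S = -201/40 (S = -3*(-3 + 187/40) = -3*67/40 = -201/40 ≈ -5.0250)
P(w) = -41/40 (P(w) = 4 - 201/40 = -41/40)
P(3 + 3) - 1*3858 = -41/40 - 1*3858 = -41/40 - 3858 = -154361/40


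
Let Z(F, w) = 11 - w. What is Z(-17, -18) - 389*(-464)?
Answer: 180525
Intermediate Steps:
Z(-17, -18) - 389*(-464) = (11 - 1*(-18)) - 389*(-464) = (11 + 18) + 180496 = 29 + 180496 = 180525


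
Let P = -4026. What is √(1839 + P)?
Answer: 27*I*√3 ≈ 46.765*I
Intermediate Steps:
√(1839 + P) = √(1839 - 4026) = √(-2187) = 27*I*√3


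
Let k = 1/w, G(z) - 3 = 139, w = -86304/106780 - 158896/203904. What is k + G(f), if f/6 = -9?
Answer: 76350106558/540072589 ≈ 141.37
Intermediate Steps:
f = -54 (f = 6*(-9) = -54)
w = -540072589/340201080 (w = -86304*1/106780 - 158896*1/203904 = -21576/26695 - 9931/12744 = -540072589/340201080 ≈ -1.5875)
G(z) = 142 (G(z) = 3 + 139 = 142)
k = -340201080/540072589 (k = 1/(-540072589/340201080) = -340201080/540072589 ≈ -0.62992)
k + G(f) = -340201080/540072589 + 142 = 76350106558/540072589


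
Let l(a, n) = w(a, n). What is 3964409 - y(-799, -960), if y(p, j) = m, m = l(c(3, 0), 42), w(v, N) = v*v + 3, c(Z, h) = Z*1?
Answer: 3964397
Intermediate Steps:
c(Z, h) = Z
w(v, N) = 3 + v² (w(v, N) = v² + 3 = 3 + v²)
l(a, n) = 3 + a²
m = 12 (m = 3 + 3² = 3 + 9 = 12)
y(p, j) = 12
3964409 - y(-799, -960) = 3964409 - 1*12 = 3964409 - 12 = 3964397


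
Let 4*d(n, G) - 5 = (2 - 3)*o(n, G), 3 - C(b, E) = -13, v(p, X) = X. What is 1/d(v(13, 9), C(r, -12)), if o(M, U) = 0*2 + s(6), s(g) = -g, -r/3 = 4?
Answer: 4/11 ≈ 0.36364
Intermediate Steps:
r = -12 (r = -3*4 = -12)
C(b, E) = 16 (C(b, E) = 3 - 1*(-13) = 3 + 13 = 16)
o(M, U) = -6 (o(M, U) = 0*2 - 1*6 = 0 - 6 = -6)
d(n, G) = 11/4 (d(n, G) = 5/4 + ((2 - 3)*(-6))/4 = 5/4 + (-1*(-6))/4 = 5/4 + (¼)*6 = 5/4 + 3/2 = 11/4)
1/d(v(13, 9), C(r, -12)) = 1/(11/4) = 4/11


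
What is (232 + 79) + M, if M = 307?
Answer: 618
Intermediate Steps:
(232 + 79) + M = (232 + 79) + 307 = 311 + 307 = 618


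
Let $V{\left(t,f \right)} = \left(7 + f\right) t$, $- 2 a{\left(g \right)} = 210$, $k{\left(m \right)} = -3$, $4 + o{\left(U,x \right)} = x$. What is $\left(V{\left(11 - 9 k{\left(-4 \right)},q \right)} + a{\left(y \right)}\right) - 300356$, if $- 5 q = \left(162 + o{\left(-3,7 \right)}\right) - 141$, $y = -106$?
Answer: $- \frac{1501887}{5} \approx -3.0038 \cdot 10^{5}$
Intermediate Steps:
$o{\left(U,x \right)} = -4 + x$
$a{\left(g \right)} = -105$ ($a{\left(g \right)} = \left(- \frac{1}{2}\right) 210 = -105$)
$q = - \frac{24}{5}$ ($q = - \frac{\left(162 + \left(-4 + 7\right)\right) - 141}{5} = - \frac{\left(162 + 3\right) - 141}{5} = - \frac{165 - 141}{5} = \left(- \frac{1}{5}\right) 24 = - \frac{24}{5} \approx -4.8$)
$V{\left(t,f \right)} = t \left(7 + f\right)$
$\left(V{\left(11 - 9 k{\left(-4 \right)},q \right)} + a{\left(y \right)}\right) - 300356 = \left(\left(11 - -27\right) \left(7 - \frac{24}{5}\right) - 105\right) - 300356 = \left(\left(11 + 27\right) \frac{11}{5} - 105\right) - 300356 = \left(38 \cdot \frac{11}{5} - 105\right) - 300356 = \left(\frac{418}{5} - 105\right) - 300356 = - \frac{107}{5} - 300356 = - \frac{1501887}{5}$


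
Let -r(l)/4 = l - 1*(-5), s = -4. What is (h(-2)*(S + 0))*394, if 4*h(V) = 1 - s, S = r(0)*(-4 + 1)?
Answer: 29550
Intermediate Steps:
r(l) = -20 - 4*l (r(l) = -4*(l - 1*(-5)) = -4*(l + 5) = -4*(5 + l) = -20 - 4*l)
S = 60 (S = (-20 - 4*0)*(-4 + 1) = (-20 + 0)*(-3) = -20*(-3) = 60)
h(V) = 5/4 (h(V) = (1 - 1*(-4))/4 = (1 + 4)/4 = (1/4)*5 = 5/4)
(h(-2)*(S + 0))*394 = (5*(60 + 0)/4)*394 = ((5/4)*60)*394 = 75*394 = 29550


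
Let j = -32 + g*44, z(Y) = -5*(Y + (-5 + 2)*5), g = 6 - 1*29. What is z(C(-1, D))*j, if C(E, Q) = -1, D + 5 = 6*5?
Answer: -83520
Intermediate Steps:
D = 25 (D = -5 + 6*5 = -5 + 30 = 25)
g = -23 (g = 6 - 29 = -23)
z(Y) = 75 - 5*Y (z(Y) = -5*(Y - 3*5) = -5*(Y - 15) = -5*(-15 + Y) = 75 - 5*Y)
j = -1044 (j = -32 - 23*44 = -32 - 1012 = -1044)
z(C(-1, D))*j = (75 - 5*(-1))*(-1044) = (75 + 5)*(-1044) = 80*(-1044) = -83520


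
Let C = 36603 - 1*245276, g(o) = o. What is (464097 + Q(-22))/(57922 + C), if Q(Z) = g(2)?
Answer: -464099/150751 ≈ -3.0786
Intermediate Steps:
C = -208673 (C = 36603 - 245276 = -208673)
Q(Z) = 2
(464097 + Q(-22))/(57922 + C) = (464097 + 2)/(57922 - 208673) = 464099/(-150751) = 464099*(-1/150751) = -464099/150751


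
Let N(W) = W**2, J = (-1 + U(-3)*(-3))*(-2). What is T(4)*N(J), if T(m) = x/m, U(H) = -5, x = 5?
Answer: 980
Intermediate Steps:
J = -28 (J = (-1 - 5*(-3))*(-2) = (-1 + 15)*(-2) = 14*(-2) = -28)
T(m) = 5/m
T(4)*N(J) = (5/4)*(-28)**2 = (5*(1/4))*784 = (5/4)*784 = 980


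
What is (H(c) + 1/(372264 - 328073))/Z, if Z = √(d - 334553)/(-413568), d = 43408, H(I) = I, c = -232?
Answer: -4240027755648*I*√291145/12865988695 ≈ -1.7782e+5*I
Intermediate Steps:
Z = -I*√291145/413568 (Z = √(43408 - 334553)/(-413568) = √(-291145)*(-1/413568) = (I*√291145)*(-1/413568) = -I*√291145/413568 ≈ -0.0013047*I)
(H(c) + 1/(372264 - 328073))/Z = (-232 + 1/(372264 - 328073))/((-I*√291145/413568)) = (-232 + 1/44191)*(413568*I*√291145/291145) = -4240027755648*I*√291145/12865988695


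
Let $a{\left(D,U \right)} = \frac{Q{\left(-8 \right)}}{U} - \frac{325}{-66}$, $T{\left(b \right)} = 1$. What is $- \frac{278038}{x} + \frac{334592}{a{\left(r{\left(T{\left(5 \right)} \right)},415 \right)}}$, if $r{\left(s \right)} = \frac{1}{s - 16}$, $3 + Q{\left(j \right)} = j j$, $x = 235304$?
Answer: $\frac{1078199488703641}{16341980452} \approx 65977.0$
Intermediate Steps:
$Q{\left(j \right)} = -3 + j^{2}$ ($Q{\left(j \right)} = -3 + j j = -3 + j^{2}$)
$r{\left(s \right)} = \frac{1}{-16 + s}$
$a{\left(D,U \right)} = \frac{325}{66} + \frac{61}{U}$ ($a{\left(D,U \right)} = \frac{-3 + \left(-8\right)^{2}}{U} - \frac{325}{-66} = \frac{-3 + 64}{U} - - \frac{325}{66} = \frac{61}{U} + \frac{325}{66} = \frac{325}{66} + \frac{61}{U}$)
$- \frac{278038}{x} + \frac{334592}{a{\left(r{\left(T{\left(5 \right)} \right)},415 \right)}} = - \frac{278038}{235304} + \frac{334592}{\frac{325}{66} + \frac{61}{415}} = \left(-278038\right) \frac{1}{235304} + \frac{334592}{\frac{325}{66} + 61 \cdot \frac{1}{415}} = - \frac{139019}{117652} + \frac{334592}{\frac{325}{66} + \frac{61}{415}} = - \frac{139019}{117652} + \frac{334592}{\frac{138901}{27390}} = - \frac{139019}{117652} + 334592 \cdot \frac{27390}{138901} = - \frac{139019}{117652} + \frac{9164474880}{138901} = \frac{1078199488703641}{16341980452}$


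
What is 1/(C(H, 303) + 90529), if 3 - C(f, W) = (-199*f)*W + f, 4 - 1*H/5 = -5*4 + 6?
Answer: 1/5517172 ≈ 1.8125e-7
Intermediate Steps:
H = 90 (H = 20 - 5*(-5*4 + 6) = 20 - 5*(-20 + 6) = 20 - 5*(-14) = 20 + 70 = 90)
C(f, W) = 3 - f + 199*W*f (C(f, W) = 3 - ((-199*f)*W + f) = 3 - (-199*W*f + f) = 3 - (f - 199*W*f) = 3 + (-f + 199*W*f) = 3 - f + 199*W*f)
1/(C(H, 303) + 90529) = 1/((3 - 1*90 + 199*303*90) + 90529) = 1/((3 - 90 + 5426730) + 90529) = 1/(5426643 + 90529) = 1/5517172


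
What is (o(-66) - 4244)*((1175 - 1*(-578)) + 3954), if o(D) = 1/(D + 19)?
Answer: -1138369583/47 ≈ -2.4221e+7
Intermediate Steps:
o(D) = 1/(19 + D)
(o(-66) - 4244)*((1175 - 1*(-578)) + 3954) = (1/(19 - 66) - 4244)*((1175 - 1*(-578)) + 3954) = (1/(-47) - 4244)*((1175 + 578) + 3954) = (-1/47 - 4244)*(1753 + 3954) = -199469/47*5707 = -1138369583/47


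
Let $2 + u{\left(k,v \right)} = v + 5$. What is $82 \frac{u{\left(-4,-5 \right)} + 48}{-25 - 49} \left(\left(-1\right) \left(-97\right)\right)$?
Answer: $- \frac{182942}{37} \approx -4944.4$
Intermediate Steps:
$u{\left(k,v \right)} = 3 + v$ ($u{\left(k,v \right)} = -2 + \left(v + 5\right) = -2 + \left(5 + v\right) = 3 + v$)
$82 \frac{u{\left(-4,-5 \right)} + 48}{-25 - 49} \left(\left(-1\right) \left(-97\right)\right) = 82 \frac{\left(3 - 5\right) + 48}{-25 - 49} \left(\left(-1\right) \left(-97\right)\right) = 82 \frac{-2 + 48}{-74} \cdot 97 = 82 \cdot 46 \left(- \frac{1}{74}\right) 97 = 82 \left(- \frac{23}{37}\right) 97 = \left(- \frac{1886}{37}\right) 97 = - \frac{182942}{37}$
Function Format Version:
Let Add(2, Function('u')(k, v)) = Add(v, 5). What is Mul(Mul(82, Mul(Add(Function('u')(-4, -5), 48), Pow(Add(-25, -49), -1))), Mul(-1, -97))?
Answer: Rational(-182942, 37) ≈ -4944.4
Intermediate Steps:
Function('u')(k, v) = Add(3, v) (Function('u')(k, v) = Add(-2, Add(v, 5)) = Add(-2, Add(5, v)) = Add(3, v))
Mul(Mul(82, Mul(Add(Function('u')(-4, -5), 48), Pow(Add(-25, -49), -1))), Mul(-1, -97)) = Mul(Mul(82, Mul(Add(Add(3, -5), 48), Pow(Add(-25, -49), -1))), Mul(-1, -97)) = Mul(Mul(82, Mul(Add(-2, 48), Pow(-74, -1))), 97) = Mul(Mul(82, Mul(46, Rational(-1, 74))), 97) = Mul(Mul(82, Rational(-23, 37)), 97) = Mul(Rational(-1886, 37), 97) = Rational(-182942, 37)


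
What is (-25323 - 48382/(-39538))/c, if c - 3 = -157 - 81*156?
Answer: 250293098/126422755 ≈ 1.9798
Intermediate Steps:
c = -12790 (c = 3 + (-157 - 81*156) = 3 + (-157 - 12636) = 3 - 12793 = -12790)
(-25323 - 48382/(-39538))/c = (-25323 - 48382/(-39538))/(-12790) = (-25323 - 48382*(-1/39538))*(-1/12790) = (-25323 + 24191/19769)*(-1/12790) = -500586196/19769*(-1/12790) = 250293098/126422755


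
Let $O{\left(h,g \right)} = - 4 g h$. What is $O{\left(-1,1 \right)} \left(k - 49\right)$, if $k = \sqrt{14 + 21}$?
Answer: $-196 + 4 \sqrt{35} \approx -172.34$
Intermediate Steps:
$O{\left(h,g \right)} = - 4 g h$
$k = \sqrt{35} \approx 5.9161$
$O{\left(-1,1 \right)} \left(k - 49\right) = \left(-4\right) 1 \left(-1\right) \left(\sqrt{35} - 49\right) = 4 \left(-49 + \sqrt{35}\right) = -196 + 4 \sqrt{35}$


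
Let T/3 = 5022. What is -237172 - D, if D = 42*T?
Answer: -869944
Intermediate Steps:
T = 15066 (T = 3*5022 = 15066)
D = 632772 (D = 42*15066 = 632772)
-237172 - D = -237172 - 1*632772 = -237172 - 632772 = -869944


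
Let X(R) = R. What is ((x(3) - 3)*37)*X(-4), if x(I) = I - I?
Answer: 444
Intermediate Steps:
x(I) = 0
((x(3) - 3)*37)*X(-4) = ((0 - 3)*37)*(-4) = -3*37*(-4) = -111*(-4) = 444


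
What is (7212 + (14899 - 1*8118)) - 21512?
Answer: -7519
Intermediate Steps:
(7212 + (14899 - 1*8118)) - 21512 = (7212 + (14899 - 8118)) - 21512 = (7212 + 6781) - 21512 = 13993 - 21512 = -7519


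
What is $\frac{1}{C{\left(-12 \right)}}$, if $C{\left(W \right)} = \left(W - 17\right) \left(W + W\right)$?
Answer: $\frac{1}{696} \approx 0.0014368$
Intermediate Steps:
$C{\left(W \right)} = 2 W \left(-17 + W\right)$ ($C{\left(W \right)} = \left(-17 + W\right) 2 W = 2 W \left(-17 + W\right)$)
$\frac{1}{C{\left(-12 \right)}} = \frac{1}{2 \left(-12\right) \left(-17 - 12\right)} = \frac{1}{2 \left(-12\right) \left(-29\right)} = \frac{1}{696}$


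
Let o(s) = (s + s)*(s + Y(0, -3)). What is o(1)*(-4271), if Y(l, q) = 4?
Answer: -42710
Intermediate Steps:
o(s) = 2*s*(4 + s) (o(s) = (s + s)*(s + 4) = (2*s)*(4 + s) = 2*s*(4 + s))
o(1)*(-4271) = (2*1*(4 + 1))*(-4271) = (2*1*5)*(-4271) = 10*(-4271) = -42710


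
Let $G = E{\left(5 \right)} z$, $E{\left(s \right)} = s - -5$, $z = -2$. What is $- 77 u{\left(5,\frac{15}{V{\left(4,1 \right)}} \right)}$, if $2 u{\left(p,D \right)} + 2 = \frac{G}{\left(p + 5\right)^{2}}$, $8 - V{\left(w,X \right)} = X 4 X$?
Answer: $\frac{847}{10} \approx 84.7$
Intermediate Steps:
$E{\left(s \right)} = 5 + s$ ($E{\left(s \right)} = s + 5 = 5 + s$)
$V{\left(w,X \right)} = 8 - 4 X^{2}$ ($V{\left(w,X \right)} = 8 - X 4 X = 8 - 4 X X = 8 - 4 X^{2}$)
$G = -20$ ($G = \left(5 + 5\right) \left(-2\right) = 10 \left(-2\right) = -20$)
$u{\left(p,D \right)} = -1 - \frac{10}{\left(5 + p\right)^{2}}$ ($u{\left(p,D \right)} = -1 + \frac{\left(-20\right) \frac{1}{\left(p + 5\right)^{2}}}{2} = -1 + \frac{\left(-20\right) \frac{1}{\left(5 + p\right)^{2}}}{2} = -1 - \frac{10}{\left(5 + p\right)^{2}}$)
$- 77 u{\left(5,\frac{15}{V{\left(4,1 \right)}} \right)} = - 77 \left(-1 - \frac{10}{\left(5 + 5\right)^{2}}\right) = - 77 \left(-1 - \frac{10}{100}\right) = - 77 \left(-1 - \frac{1}{10}\right) = \left(-77\right) \left(- \frac{11}{10}\right) = \frac{847}{10}$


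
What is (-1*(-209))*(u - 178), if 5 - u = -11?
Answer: -33858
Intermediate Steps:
u = 16 (u = 5 - 1*(-11) = 5 + 11 = 16)
(-1*(-209))*(u - 178) = (-1*(-209))*(16 - 178) = 209*(-162) = -33858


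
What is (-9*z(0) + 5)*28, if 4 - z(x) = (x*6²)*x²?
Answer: -868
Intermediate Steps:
z(x) = 4 - 36*x³ (z(x) = 4 - x*6²*x² = 4 - x*36*x² = 4 - 36*x*x² = 4 - 36*x³)
(-9*z(0) + 5)*28 = (-9*(4 - 36*0³) + 5)*28 = (-9*(4 - 36*0) + 5)*28 = (-9*(4 + 0) + 5)*28 = (-9*4 + 5)*28 = (-36 + 5)*28 = -31*28 = -868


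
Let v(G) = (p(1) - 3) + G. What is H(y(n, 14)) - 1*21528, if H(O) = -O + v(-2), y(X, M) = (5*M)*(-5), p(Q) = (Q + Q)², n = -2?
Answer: -21179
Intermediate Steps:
p(Q) = 4*Q² (p(Q) = (2*Q)² = 4*Q²)
v(G) = 1 + G (v(G) = (4*1² - 3) + G = (4*1 - 3) + G = (4 - 3) + G = 1 + G)
y(X, M) = -25*M
H(O) = -1 - O (H(O) = -O + (1 - 2) = -O - 1 = -1 - O)
H(y(n, 14)) - 1*21528 = (-1 - (-25)*14) - 1*21528 = (-1 - 1*(-350)) - 21528 = (-1 + 350) - 21528 = 349 - 21528 = -21179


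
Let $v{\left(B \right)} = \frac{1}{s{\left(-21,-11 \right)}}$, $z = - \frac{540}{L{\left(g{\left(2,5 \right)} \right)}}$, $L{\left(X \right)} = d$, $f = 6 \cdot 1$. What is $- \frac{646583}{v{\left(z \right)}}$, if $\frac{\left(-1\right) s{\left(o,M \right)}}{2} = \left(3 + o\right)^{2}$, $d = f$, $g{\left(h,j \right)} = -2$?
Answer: $418985784$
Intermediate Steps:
$f = 6$
$d = 6$
$L{\left(X \right)} = 6$
$s{\left(o,M \right)} = - 2 \left(3 + o\right)^{2}$
$z = -90$ ($z = - \frac{540}{6} = \left(-540\right) \frac{1}{6} = -90$)
$v{\left(B \right)} = - \frac{1}{648}$ ($v{\left(B \right)} = \frac{1}{\left(-2\right) \left(3 - 21\right)^{2}} = \frac{1}{\left(-2\right) \left(-18\right)^{2}} = \frac{1}{\left(-2\right) 324} = \frac{1}{-648} = - \frac{1}{648}$)
$- \frac{646583}{v{\left(z \right)}} = - \frac{646583}{- \frac{1}{648}} = \left(-646583\right) \left(-648\right) = 418985784$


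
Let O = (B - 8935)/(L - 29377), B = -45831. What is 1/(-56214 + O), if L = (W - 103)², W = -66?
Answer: -408/22907929 ≈ -1.7810e-5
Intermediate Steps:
L = 28561 (L = (-66 - 103)² = (-169)² = 28561)
O = 27383/408 (O = (-45831 - 8935)/(28561 - 29377) = -54766/(-816) = -54766*(-1/816) = 27383/408 ≈ 67.115)
1/(-56214 + O) = 1/(-56214 + 27383/408) = 1/(-22907929/408) = -408/22907929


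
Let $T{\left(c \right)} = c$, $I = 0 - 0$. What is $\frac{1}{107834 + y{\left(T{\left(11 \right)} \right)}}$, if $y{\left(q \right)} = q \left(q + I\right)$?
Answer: $\frac{1}{107955} \approx 9.2631 \cdot 10^{-6}$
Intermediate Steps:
$I = 0$ ($I = 0 + 0 = 0$)
$y{\left(q \right)} = q^{2}$ ($y{\left(q \right)} = q \left(q + 0\right) = q q = q^{2}$)
$\frac{1}{107834 + y{\left(T{\left(11 \right)} \right)}} = \frac{1}{107834 + 11^{2}} = \frac{1}{107834 + 121} = \frac{1}{107955}$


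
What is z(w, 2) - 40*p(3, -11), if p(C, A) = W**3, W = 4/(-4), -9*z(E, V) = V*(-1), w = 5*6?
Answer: 362/9 ≈ 40.222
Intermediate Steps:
w = 30
z(E, V) = V/9 (z(E, V) = -V*(-1)/9 = -(-1)*V/9 = V/9)
W = -1 (W = 4*(-1/4) = -1)
p(C, A) = -1 (p(C, A) = (-1)**3 = -1)
z(w, 2) - 40*p(3, -11) = (1/9)*2 - 40*(-1) = 2/9 + 40 = 362/9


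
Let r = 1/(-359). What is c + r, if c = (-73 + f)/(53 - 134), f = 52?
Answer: 2486/9693 ≈ 0.25647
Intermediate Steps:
c = 7/27 (c = (-73 + 52)/(53 - 134) = -21/(-81) = -21*(-1/81) = 7/27 ≈ 0.25926)
r = -1/359 ≈ -0.0027855
c + r = 7/27 - 1/359 = 2486/9693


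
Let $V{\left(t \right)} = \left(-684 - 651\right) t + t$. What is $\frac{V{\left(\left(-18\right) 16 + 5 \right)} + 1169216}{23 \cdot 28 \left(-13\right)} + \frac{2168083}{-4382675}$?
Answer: $- \frac{3398500577513}{18345877550} \approx -185.25$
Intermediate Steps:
$V{\left(t \right)} = - 1334 t$ ($V{\left(t \right)} = - 1335 t + t = - 1334 t$)
$\frac{V{\left(\left(-18\right) 16 + 5 \right)} + 1169216}{23 \cdot 28 \left(-13\right)} + \frac{2168083}{-4382675} = \frac{- 1334 \left(\left(-18\right) 16 + 5\right) + 1169216}{23 \cdot 28 \left(-13\right)} + \frac{2168083}{-4382675} = \frac{- 1334 \left(-288 + 5\right) + 1169216}{644 \left(-13\right)} + 2168083 \left(- \frac{1}{4382675}\right) = \frac{\left(-1334\right) \left(-283\right) + 1169216}{-8372} - \frac{2168083}{4382675} = \left(377522 + 1169216\right) \left(- \frac{1}{8372}\right) - \frac{2168083}{4382675} = 1546738 \left(- \frac{1}{8372}\right) - \frac{2168083}{4382675} = - \frac{773369}{4186} - \frac{2168083}{4382675} = - \frac{3398500577513}{18345877550}$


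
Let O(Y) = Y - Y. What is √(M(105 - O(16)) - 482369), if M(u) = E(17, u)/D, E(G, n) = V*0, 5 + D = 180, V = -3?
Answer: I*√482369 ≈ 694.53*I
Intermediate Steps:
D = 175 (D = -5 + 180 = 175)
E(G, n) = 0 (E(G, n) = -3*0 = 0)
O(Y) = 0
M(u) = 0 (M(u) = 0/175 = 0*(1/175) = 0)
√(M(105 - O(16)) - 482369) = √(0 - 482369) = √(-482369) = I*√482369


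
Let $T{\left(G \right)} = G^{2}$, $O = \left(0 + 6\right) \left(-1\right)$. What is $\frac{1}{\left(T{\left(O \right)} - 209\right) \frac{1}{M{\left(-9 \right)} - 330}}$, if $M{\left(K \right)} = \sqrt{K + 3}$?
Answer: $\frac{330}{173} - \frac{i \sqrt{6}}{173} \approx 1.9075 - 0.014159 i$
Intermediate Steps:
$M{\left(K \right)} = \sqrt{3 + K}$
$O = -6$ ($O = 6 \left(-1\right) = -6$)
$\frac{1}{\left(T{\left(O \right)} - 209\right) \frac{1}{M{\left(-9 \right)} - 330}} = \frac{1}{\left(\left(-6\right)^{2} - 209\right) \frac{1}{\sqrt{3 - 9} - 330}} = \frac{1}{\left(36 - 209\right) \frac{1}{\sqrt{-6} - 330}} = \frac{1}{\left(-173\right) \frac{1}{i \sqrt{6} - 330}} = \frac{1}{\left(-173\right) \frac{1}{-330 + i \sqrt{6}}} = \frac{330}{173} - \frac{i \sqrt{6}}{173}$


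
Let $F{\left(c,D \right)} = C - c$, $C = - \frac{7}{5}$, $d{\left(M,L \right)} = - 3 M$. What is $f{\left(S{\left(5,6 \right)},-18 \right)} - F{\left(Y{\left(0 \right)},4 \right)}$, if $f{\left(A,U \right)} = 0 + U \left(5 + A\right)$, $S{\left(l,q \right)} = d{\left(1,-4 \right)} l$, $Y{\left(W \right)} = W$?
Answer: $\frac{907}{5} \approx 181.4$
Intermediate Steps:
$S{\left(l,q \right)} = - 3 l$ ($S{\left(l,q \right)} = \left(-3\right) 1 l = - 3 l$)
$C = - \frac{7}{5}$ ($C = \left(-7\right) \frac{1}{5} = - \frac{7}{5} \approx -1.4$)
$F{\left(c,D \right)} = - \frac{7}{5} - c$
$f{\left(A,U \right)} = U \left(5 + A\right)$
$f{\left(S{\left(5,6 \right)},-18 \right)} - F{\left(Y{\left(0 \right)},4 \right)} = - 18 \left(5 - 15\right) - \left(- \frac{7}{5} - 0\right) = - 18 \left(5 - 15\right) - \left(- \frac{7}{5} + 0\right) = \left(-18\right) \left(-10\right) - - \frac{7}{5} = 180 + \frac{7}{5} = \frac{907}{5}$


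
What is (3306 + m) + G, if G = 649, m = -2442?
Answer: 1513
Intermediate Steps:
(3306 + m) + G = (3306 - 2442) + 649 = 864 + 649 = 1513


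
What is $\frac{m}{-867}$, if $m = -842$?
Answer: $\frac{842}{867} \approx 0.97116$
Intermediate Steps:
$\frac{m}{-867} = - \frac{842}{-867} = \left(-842\right) \left(- \frac{1}{867}\right) = \frac{842}{867}$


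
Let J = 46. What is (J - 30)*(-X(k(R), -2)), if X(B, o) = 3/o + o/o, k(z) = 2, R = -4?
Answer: 8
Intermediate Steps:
X(B, o) = 1 + 3/o (X(B, o) = 3/o + 1 = 1 + 3/o)
(J - 30)*(-X(k(R), -2)) = (46 - 30)*(-(3 - 2)/(-2)) = 16*(-(-1)/2) = 16*(-1*(-½)) = 16*(½) = 8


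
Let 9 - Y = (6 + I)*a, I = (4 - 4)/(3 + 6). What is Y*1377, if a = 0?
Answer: 12393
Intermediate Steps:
I = 0 (I = 0/9 = 0*(1/9) = 0)
Y = 9 (Y = 9 - (6 + 0)*0 = 9 - 6*0 = 9 - 1*0 = 9 + 0 = 9)
Y*1377 = 9*1377 = 12393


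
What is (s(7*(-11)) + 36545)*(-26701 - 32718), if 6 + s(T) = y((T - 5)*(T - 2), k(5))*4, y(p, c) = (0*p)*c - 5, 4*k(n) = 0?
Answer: -2169922461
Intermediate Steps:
k(n) = 0 (k(n) = (¼)*0 = 0)
y(p, c) = -5 (y(p, c) = 0*c - 5 = 0 - 5 = -5)
s(T) = -26 (s(T) = -6 - 5*4 = -6 - 20 = -26)
(s(7*(-11)) + 36545)*(-26701 - 32718) = (-26 + 36545)*(-26701 - 32718) = 36519*(-59419) = -2169922461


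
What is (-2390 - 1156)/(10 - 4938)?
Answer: 1773/2464 ≈ 0.71956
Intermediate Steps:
(-2390 - 1156)/(10 - 4938) = -3546/(-4928) = -3546*(-1/4928) = 1773/2464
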